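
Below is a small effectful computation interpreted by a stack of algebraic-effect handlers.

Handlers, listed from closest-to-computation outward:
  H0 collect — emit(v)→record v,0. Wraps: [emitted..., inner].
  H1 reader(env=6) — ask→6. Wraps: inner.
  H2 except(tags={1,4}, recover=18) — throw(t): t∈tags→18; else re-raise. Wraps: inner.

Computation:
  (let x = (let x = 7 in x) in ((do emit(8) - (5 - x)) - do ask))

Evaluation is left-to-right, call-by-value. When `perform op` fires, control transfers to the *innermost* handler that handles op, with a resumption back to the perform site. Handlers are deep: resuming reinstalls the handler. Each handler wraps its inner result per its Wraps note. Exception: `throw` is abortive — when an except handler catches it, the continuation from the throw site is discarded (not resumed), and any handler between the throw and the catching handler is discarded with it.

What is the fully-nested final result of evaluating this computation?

Evaluation trace:
emit(8) @ H0 ⇒ out+=8
ask @ H1 ⇒ 6
H0 returns [8, -4]
H1 returns [8, -4]
H2 returns [8, -4]
= [8, -4]

Answer: [8, -4]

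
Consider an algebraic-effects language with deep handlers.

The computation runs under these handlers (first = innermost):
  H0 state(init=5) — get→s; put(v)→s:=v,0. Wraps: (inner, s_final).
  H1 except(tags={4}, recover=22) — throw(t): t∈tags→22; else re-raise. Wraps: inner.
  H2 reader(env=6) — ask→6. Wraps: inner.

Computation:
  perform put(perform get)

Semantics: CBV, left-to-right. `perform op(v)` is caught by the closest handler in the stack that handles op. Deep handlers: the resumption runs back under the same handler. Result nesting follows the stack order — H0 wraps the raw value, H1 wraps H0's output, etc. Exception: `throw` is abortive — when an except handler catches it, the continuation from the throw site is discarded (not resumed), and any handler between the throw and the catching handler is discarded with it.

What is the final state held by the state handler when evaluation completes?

Answer: 5

Working:
get @ H0 ⇒ 5
put(5) @ H0 ⇒ s:=5
H0 returns (0, 5)
H1 returns (0, 5)
H2 returns (0, 5)
= (0, 5)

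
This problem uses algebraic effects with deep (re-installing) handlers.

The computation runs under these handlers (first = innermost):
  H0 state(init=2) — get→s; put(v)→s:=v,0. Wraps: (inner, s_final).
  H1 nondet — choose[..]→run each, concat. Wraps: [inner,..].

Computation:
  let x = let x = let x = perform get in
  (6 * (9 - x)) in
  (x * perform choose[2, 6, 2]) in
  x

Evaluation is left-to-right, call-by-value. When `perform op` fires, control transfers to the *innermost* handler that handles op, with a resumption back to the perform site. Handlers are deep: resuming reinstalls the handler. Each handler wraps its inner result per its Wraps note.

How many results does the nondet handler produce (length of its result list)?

Answer: 3

Evaluation trace:
get @ H0 ⇒ 2
choose[2, 6, 2] @ H1
  branch[0] choose=2:
    H0 returns (84, 2)
    H1 returns [(84, 2)]
  branch[1] choose=6:
    H0 returns (252, 2)
    H1 returns [(252, 2)]
  branch[2] choose=2:
    H0 returns (84, 2)
    H1 returns [(84, 2)]
= [(84, 2), (252, 2), (84, 2)]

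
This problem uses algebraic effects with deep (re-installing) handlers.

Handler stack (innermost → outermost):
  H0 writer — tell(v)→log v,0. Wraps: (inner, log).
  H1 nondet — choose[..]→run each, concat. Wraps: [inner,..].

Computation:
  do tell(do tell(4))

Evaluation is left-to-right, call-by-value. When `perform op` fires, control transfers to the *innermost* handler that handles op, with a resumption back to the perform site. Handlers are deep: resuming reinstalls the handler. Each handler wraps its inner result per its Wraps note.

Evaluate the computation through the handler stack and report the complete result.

Step-by-step:
tell(4) @ H0 ⇒ log+=4
tell(0) @ H0 ⇒ log+=0
H0 returns (0, (4, 0))
H1 returns [(0, (4, 0))]
= [(0, (4, 0))]

Answer: [(0, (4, 0))]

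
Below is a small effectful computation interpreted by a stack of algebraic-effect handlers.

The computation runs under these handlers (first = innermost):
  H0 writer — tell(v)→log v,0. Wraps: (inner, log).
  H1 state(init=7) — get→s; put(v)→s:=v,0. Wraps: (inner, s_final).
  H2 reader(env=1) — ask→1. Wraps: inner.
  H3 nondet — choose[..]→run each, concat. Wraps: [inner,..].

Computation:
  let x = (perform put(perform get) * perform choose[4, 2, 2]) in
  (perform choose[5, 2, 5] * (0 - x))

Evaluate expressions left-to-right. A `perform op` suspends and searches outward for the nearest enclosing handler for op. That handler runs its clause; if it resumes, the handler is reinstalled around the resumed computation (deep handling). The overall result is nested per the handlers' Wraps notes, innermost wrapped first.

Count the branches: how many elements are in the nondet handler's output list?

Answer: 9

Evaluation trace:
get @ H1 ⇒ 7
put(7) @ H1 ⇒ s:=7
choose[4, 2, 2] @ H3
  branch[0] choose=4:
    choose[5, 2, 5] @ H3
      branch[0] choose=5:
        H0 returns (0, ())
        H1 returns ((0, ()), 7)
        H2 returns ((0, ()), 7)
        H3 returns [((0, ()), 7)]
      branch[1] choose=2:
        H0 returns (0, ())
        H1 returns ((0, ()), 7)
        H2 returns ((0, ()), 7)
        H3 returns [((0, ()), 7)]
      branch[2] choose=5:
        H0 returns (0, ())
        H1 returns ((0, ()), 7)
        H2 returns ((0, ()), 7)
        H3 returns [((0, ()), 7)]
  branch[1] choose=2:
    choose[5, 2, 5] @ H3
      branch[0] choose=5:
        H0 returns (0, ())
        H1 returns ((0, ()), 7)
        H2 returns ((0, ()), 7)
        H3 returns [((0, ()), 7)]
      branch[1] choose=2:
        H0 returns (0, ())
        H1 returns ((0, ()), 7)
        H2 returns ((0, ()), 7)
        H3 returns [((0, ()), 7)]
      branch[2] choose=5:
        H0 returns (0, ())
        H1 returns ((0, ()), 7)
        H2 returns ((0, ()), 7)
        H3 returns [((0, ()), 7)]
  branch[2] choose=2:
    choose[5, 2, 5] @ H3
      branch[0] choose=5:
        H0 returns (0, ())
        H1 returns ((0, ()), 7)
        H2 returns ((0, ()), 7)
        H3 returns [((0, ()), 7)]
      branch[1] choose=2:
        H0 returns (0, ())
        H1 returns ((0, ()), 7)
        H2 returns ((0, ()), 7)
        H3 returns [((0, ()), 7)]
      branch[2] choose=5:
        H0 returns (0, ())
        H1 returns ((0, ()), 7)
        H2 returns ((0, ()), 7)
        H3 returns [((0, ()), 7)]
= [((0, ()), 7), ((0, ()), 7), ((0, ()), 7), ((0, ()), 7), ((0, ()), 7), ((0, ()), 7), ((0, ()), 7), ((0, ()), 7), ((0, ()), 7)]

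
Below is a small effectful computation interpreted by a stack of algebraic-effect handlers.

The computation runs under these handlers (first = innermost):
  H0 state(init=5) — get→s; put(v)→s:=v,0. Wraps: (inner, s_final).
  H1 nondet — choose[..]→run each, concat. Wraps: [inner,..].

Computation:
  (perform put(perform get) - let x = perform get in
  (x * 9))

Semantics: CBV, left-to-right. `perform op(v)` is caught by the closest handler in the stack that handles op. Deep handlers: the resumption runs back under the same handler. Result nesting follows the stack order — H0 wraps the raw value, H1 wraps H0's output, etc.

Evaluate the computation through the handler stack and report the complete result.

Answer: [(-45, 5)]

Working:
get @ H0 ⇒ 5
put(5) @ H0 ⇒ s:=5
get @ H0 ⇒ 5
H0 returns (-45, 5)
H1 returns [(-45, 5)]
= [(-45, 5)]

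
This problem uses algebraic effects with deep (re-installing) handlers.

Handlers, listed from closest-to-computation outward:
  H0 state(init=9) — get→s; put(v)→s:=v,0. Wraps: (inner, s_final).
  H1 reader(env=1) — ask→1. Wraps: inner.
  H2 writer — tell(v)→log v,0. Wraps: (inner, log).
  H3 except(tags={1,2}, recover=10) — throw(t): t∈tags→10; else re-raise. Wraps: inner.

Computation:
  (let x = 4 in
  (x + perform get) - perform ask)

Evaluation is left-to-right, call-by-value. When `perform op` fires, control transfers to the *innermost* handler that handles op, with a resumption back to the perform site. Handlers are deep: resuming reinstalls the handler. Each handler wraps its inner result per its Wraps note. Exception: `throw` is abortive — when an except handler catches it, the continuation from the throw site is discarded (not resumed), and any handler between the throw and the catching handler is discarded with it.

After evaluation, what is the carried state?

Answer: 9

Working:
get @ H0 ⇒ 9
ask @ H1 ⇒ 1
H0 returns (12, 9)
H1 returns (12, 9)
H2 returns ((12, 9), ())
H3 returns ((12, 9), ())
= ((12, 9), ())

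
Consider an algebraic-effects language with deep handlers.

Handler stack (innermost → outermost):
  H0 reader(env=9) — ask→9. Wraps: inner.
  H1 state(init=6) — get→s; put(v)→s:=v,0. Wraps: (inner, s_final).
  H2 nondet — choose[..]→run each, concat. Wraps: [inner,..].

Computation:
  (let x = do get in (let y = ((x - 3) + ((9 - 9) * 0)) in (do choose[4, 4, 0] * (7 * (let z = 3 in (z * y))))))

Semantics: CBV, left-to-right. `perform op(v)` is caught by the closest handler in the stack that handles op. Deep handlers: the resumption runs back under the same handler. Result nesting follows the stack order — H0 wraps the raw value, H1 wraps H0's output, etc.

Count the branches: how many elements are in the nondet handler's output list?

Answer: 3

Step-by-step:
get @ H1 ⇒ 6
choose[4, 4, 0] @ H2
  branch[0] choose=4:
    H0 returns 252
    H1 returns (252, 6)
    H2 returns [(252, 6)]
  branch[1] choose=4:
    H0 returns 252
    H1 returns (252, 6)
    H2 returns [(252, 6)]
  branch[2] choose=0:
    H0 returns 0
    H1 returns (0, 6)
    H2 returns [(0, 6)]
= [(252, 6), (252, 6), (0, 6)]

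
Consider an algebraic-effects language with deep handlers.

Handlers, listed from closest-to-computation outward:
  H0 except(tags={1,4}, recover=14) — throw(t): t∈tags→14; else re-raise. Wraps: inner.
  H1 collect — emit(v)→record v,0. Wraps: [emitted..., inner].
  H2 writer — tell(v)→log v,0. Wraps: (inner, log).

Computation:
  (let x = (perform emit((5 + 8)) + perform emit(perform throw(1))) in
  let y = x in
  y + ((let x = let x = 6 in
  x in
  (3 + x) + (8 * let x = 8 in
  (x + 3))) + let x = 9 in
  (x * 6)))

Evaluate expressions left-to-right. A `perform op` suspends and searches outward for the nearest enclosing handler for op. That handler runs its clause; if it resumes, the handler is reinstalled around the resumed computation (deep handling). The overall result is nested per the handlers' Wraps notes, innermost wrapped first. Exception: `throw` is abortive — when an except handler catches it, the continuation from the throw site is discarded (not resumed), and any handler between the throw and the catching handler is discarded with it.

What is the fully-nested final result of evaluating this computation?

Answer: ([13, 14], ())

Working:
emit(13) @ H1 ⇒ out+=13
throw(1) @ H0 caught ⇒ 14
H1 returns [13, 14]
H2 returns ([13, 14], ())
= ([13, 14], ())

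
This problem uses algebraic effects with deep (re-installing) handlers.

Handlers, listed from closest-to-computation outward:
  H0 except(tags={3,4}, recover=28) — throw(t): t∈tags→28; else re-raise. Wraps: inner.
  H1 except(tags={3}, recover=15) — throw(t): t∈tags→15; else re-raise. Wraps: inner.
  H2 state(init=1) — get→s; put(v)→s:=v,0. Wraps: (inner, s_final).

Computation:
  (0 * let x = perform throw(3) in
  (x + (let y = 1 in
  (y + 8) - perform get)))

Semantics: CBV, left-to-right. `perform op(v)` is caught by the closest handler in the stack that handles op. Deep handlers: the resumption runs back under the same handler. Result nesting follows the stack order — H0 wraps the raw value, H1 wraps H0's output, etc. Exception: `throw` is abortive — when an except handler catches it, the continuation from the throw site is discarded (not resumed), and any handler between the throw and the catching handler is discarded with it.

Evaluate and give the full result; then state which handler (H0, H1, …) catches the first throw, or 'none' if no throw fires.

Answer: (28, 1) ; first throw caught by: H0

Step-by-step:
throw(3) @ H0 caught ⇒ 28
H1 returns 28
H2 returns (28, 1)
= (28, 1)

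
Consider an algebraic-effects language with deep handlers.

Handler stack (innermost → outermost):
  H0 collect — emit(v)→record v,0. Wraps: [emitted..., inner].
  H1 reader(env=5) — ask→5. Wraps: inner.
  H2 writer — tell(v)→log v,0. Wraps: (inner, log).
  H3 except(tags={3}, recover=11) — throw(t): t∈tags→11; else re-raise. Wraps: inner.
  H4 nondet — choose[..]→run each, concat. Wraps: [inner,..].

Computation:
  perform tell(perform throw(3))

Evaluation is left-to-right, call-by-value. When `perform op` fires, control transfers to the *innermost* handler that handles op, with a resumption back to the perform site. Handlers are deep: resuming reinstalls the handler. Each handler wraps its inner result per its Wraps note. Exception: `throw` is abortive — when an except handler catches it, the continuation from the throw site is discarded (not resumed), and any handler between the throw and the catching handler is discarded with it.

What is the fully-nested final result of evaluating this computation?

Answer: [11]

Evaluation trace:
throw(3) @ H3 caught ⇒ 11
H4 returns [11]
= [11]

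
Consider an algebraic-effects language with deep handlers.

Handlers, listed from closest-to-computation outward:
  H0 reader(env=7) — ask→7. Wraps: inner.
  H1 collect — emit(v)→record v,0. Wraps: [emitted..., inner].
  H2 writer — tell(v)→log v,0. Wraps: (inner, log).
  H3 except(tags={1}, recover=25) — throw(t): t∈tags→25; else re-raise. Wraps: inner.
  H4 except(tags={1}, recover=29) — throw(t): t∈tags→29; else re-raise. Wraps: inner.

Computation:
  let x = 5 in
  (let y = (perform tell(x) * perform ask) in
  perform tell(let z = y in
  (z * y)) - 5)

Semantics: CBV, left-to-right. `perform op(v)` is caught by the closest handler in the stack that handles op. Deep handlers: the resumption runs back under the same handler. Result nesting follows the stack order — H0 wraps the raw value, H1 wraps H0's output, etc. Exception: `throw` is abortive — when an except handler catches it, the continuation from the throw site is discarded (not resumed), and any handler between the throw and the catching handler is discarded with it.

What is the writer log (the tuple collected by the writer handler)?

Answer: (5, 0)

Step-by-step:
tell(5) @ H2 ⇒ log+=5
ask @ H0 ⇒ 7
tell(0) @ H2 ⇒ log+=0
H0 returns -5
H1 returns [-5]
H2 returns ([-5], (5, 0))
H3 returns ([-5], (5, 0))
H4 returns ([-5], (5, 0))
= ([-5], (5, 0))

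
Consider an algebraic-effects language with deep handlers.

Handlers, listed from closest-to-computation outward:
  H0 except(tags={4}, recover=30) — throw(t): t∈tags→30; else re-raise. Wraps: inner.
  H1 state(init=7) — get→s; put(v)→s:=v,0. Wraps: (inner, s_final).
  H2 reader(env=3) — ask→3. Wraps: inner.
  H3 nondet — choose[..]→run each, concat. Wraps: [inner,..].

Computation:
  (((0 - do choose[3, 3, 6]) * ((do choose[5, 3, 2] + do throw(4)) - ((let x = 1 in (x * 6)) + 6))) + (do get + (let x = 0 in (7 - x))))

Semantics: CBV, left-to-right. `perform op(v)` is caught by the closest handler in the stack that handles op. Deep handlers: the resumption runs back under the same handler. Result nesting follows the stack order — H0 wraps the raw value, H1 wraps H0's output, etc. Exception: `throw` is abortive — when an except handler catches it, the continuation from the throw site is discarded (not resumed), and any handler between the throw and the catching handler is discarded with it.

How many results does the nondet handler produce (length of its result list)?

Answer: 9

Working:
choose[3, 3, 6] @ H3
  branch[0] choose=3:
    choose[5, 3, 2] @ H3
      branch[0] choose=5:
        throw(4) @ H0 caught ⇒ 30
        H1 returns (30, 7)
        H2 returns (30, 7)
        H3 returns [(30, 7)]
      branch[1] choose=3:
        throw(4) @ H0 caught ⇒ 30
        H1 returns (30, 7)
        H2 returns (30, 7)
        H3 returns [(30, 7)]
      branch[2] choose=2:
        throw(4) @ H0 caught ⇒ 30
        H1 returns (30, 7)
        H2 returns (30, 7)
        H3 returns [(30, 7)]
  branch[1] choose=3:
    choose[5, 3, 2] @ H3
      branch[0] choose=5:
        throw(4) @ H0 caught ⇒ 30
        H1 returns (30, 7)
        H2 returns (30, 7)
        H3 returns [(30, 7)]
      branch[1] choose=3:
        throw(4) @ H0 caught ⇒ 30
        H1 returns (30, 7)
        H2 returns (30, 7)
        H3 returns [(30, 7)]
      branch[2] choose=2:
        throw(4) @ H0 caught ⇒ 30
        H1 returns (30, 7)
        H2 returns (30, 7)
        H3 returns [(30, 7)]
  branch[2] choose=6:
    choose[5, 3, 2] @ H3
      branch[0] choose=5:
        throw(4) @ H0 caught ⇒ 30
        H1 returns (30, 7)
        H2 returns (30, 7)
        H3 returns [(30, 7)]
      branch[1] choose=3:
        throw(4) @ H0 caught ⇒ 30
        H1 returns (30, 7)
        H2 returns (30, 7)
        H3 returns [(30, 7)]
      branch[2] choose=2:
        throw(4) @ H0 caught ⇒ 30
        H1 returns (30, 7)
        H2 returns (30, 7)
        H3 returns [(30, 7)]
= [(30, 7), (30, 7), (30, 7), (30, 7), (30, 7), (30, 7), (30, 7), (30, 7), (30, 7)]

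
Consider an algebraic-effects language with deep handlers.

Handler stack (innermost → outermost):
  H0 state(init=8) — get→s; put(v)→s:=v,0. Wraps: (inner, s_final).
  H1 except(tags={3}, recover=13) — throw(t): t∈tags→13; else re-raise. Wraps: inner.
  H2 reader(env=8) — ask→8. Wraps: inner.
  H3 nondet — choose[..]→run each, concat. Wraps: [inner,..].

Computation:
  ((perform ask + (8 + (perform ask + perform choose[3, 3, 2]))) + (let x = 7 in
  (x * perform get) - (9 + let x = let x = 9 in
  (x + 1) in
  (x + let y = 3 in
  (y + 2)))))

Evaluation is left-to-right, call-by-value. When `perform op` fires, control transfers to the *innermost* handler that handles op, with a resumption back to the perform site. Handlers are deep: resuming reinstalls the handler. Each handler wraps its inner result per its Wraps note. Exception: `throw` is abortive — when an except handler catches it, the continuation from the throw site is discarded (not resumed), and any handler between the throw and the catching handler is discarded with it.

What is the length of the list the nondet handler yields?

Answer: 3

Evaluation trace:
ask @ H2 ⇒ 8
ask @ H2 ⇒ 8
choose[3, 3, 2] @ H3
  branch[0] choose=3:
    get @ H0 ⇒ 8
    H0 returns (59, 8)
    H1 returns (59, 8)
    H2 returns (59, 8)
    H3 returns [(59, 8)]
  branch[1] choose=3:
    get @ H0 ⇒ 8
    H0 returns (59, 8)
    H1 returns (59, 8)
    H2 returns (59, 8)
    H3 returns [(59, 8)]
  branch[2] choose=2:
    get @ H0 ⇒ 8
    H0 returns (58, 8)
    H1 returns (58, 8)
    H2 returns (58, 8)
    H3 returns [(58, 8)]
= [(59, 8), (59, 8), (58, 8)]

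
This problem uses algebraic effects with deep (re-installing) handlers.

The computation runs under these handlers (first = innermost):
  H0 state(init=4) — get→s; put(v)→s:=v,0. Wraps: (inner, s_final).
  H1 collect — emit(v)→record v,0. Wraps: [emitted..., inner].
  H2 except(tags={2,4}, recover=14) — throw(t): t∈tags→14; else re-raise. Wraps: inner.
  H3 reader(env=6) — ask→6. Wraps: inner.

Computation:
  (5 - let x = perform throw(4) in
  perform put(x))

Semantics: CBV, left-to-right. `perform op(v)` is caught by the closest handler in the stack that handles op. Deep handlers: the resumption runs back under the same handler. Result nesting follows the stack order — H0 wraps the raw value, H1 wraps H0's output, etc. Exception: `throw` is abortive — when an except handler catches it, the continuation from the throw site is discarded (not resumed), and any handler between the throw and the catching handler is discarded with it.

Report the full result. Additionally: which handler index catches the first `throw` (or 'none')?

Working:
throw(4) @ H2 caught ⇒ 14
H3 returns 14
= 14

Answer: 14 ; first throw caught by: H2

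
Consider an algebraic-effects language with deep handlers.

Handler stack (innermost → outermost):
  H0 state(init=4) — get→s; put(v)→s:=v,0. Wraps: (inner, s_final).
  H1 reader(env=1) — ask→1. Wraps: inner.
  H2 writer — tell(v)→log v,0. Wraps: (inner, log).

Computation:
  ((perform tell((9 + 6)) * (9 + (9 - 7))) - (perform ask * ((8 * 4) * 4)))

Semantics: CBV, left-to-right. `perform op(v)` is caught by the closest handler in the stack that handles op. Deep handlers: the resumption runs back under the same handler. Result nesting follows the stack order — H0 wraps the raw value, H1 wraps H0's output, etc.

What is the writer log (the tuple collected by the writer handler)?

Answer: (15)

Working:
tell(15) @ H2 ⇒ log+=15
ask @ H1 ⇒ 1
H0 returns (-128, 4)
H1 returns (-128, 4)
H2 returns ((-128, 4), (15))
= ((-128, 4), (15))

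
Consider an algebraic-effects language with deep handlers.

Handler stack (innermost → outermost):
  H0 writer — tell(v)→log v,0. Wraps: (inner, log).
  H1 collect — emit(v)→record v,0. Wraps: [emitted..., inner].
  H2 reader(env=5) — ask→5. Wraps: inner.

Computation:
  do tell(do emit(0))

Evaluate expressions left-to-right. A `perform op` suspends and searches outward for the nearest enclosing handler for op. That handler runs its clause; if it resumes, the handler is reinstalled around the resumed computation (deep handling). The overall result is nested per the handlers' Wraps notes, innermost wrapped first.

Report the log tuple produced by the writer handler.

Answer: (0)

Evaluation trace:
emit(0) @ H1 ⇒ out+=0
tell(0) @ H0 ⇒ log+=0
H0 returns (0, (0))
H1 returns [0, (0, (0))]
H2 returns [0, (0, (0))]
= [0, (0, (0))]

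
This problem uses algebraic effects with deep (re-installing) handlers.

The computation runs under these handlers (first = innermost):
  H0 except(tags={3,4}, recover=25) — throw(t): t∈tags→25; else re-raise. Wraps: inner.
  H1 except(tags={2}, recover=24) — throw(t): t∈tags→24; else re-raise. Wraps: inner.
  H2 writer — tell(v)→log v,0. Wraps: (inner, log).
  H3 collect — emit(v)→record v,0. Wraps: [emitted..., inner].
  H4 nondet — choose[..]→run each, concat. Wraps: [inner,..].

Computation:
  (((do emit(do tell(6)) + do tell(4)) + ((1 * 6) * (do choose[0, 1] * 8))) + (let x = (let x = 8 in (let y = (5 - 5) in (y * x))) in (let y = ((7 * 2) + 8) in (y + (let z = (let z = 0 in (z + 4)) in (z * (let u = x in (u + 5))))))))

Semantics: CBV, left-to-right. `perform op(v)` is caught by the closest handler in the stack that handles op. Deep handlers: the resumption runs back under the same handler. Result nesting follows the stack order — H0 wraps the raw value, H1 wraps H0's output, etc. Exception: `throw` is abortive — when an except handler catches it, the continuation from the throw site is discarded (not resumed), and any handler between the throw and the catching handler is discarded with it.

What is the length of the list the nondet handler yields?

Working:
tell(6) @ H2 ⇒ log+=6
emit(0) @ H3 ⇒ out+=0
tell(4) @ H2 ⇒ log+=4
choose[0, 1] @ H4
  branch[0] choose=0:
    H0 returns 42
    H1 returns 42
    H2 returns (42, (6, 4))
    H3 returns [0, (42, (6, 4))]
    H4 returns [[0, (42, (6, 4))]]
  branch[1] choose=1:
    H0 returns 90
    H1 returns 90
    H2 returns (90, (6, 4))
    H3 returns [0, (90, (6, 4))]
    H4 returns [[0, (90, (6, 4))]]
= [[0, (42, (6, 4))], [0, (90, (6, 4))]]

Answer: 2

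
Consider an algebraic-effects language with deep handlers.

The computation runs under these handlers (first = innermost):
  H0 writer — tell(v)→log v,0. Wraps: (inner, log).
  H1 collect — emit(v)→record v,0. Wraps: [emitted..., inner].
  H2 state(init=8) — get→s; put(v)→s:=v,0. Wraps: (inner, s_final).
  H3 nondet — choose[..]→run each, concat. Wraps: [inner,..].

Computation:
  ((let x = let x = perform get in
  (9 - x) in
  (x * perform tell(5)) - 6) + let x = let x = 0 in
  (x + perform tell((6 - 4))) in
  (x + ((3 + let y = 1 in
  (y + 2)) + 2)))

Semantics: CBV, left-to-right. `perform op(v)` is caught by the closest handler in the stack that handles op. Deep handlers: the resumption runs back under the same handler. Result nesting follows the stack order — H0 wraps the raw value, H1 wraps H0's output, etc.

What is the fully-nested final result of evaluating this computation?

Answer: [([(2, (5, 2))], 8)]

Working:
get @ H2 ⇒ 8
tell(5) @ H0 ⇒ log+=5
tell(2) @ H0 ⇒ log+=2
H0 returns (2, (5, 2))
H1 returns [(2, (5, 2))]
H2 returns ([(2, (5, 2))], 8)
H3 returns [([(2, (5, 2))], 8)]
= [([(2, (5, 2))], 8)]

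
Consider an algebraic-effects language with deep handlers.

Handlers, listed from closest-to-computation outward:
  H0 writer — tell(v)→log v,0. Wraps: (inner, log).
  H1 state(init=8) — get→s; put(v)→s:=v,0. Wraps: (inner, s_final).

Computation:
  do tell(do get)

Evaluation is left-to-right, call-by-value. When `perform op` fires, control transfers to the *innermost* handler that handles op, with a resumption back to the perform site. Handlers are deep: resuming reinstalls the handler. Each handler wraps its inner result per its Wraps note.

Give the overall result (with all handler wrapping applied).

Evaluation trace:
get @ H1 ⇒ 8
tell(8) @ H0 ⇒ log+=8
H0 returns (0, (8))
H1 returns ((0, (8)), 8)
= ((0, (8)), 8)

Answer: ((0, (8)), 8)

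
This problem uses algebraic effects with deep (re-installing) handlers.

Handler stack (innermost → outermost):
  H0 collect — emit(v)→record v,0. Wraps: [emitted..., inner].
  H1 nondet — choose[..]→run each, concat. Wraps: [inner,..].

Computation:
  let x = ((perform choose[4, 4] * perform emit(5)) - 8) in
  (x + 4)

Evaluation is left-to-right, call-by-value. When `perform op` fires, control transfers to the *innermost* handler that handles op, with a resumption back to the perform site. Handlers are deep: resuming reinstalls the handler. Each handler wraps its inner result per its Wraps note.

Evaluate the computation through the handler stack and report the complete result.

Answer: [[5, -4], [5, -4]]

Step-by-step:
choose[4, 4] @ H1
  branch[0] choose=4:
    emit(5) @ H0 ⇒ out+=5
    H0 returns [5, -4]
    H1 returns [[5, -4]]
  branch[1] choose=4:
    emit(5) @ H0 ⇒ out+=5
    H0 returns [5, -4]
    H1 returns [[5, -4]]
= [[5, -4], [5, -4]]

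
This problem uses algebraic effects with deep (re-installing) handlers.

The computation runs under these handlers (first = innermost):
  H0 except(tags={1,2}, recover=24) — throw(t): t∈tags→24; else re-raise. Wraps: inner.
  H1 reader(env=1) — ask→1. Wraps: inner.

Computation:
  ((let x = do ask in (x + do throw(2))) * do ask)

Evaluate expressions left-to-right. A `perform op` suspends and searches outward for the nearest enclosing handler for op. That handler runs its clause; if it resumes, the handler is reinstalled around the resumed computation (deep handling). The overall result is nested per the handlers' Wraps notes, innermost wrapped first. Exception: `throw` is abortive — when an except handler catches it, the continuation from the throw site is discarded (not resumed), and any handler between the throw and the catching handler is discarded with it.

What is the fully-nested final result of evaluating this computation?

Working:
ask @ H1 ⇒ 1
throw(2) @ H0 caught ⇒ 24
H1 returns 24
= 24

Answer: 24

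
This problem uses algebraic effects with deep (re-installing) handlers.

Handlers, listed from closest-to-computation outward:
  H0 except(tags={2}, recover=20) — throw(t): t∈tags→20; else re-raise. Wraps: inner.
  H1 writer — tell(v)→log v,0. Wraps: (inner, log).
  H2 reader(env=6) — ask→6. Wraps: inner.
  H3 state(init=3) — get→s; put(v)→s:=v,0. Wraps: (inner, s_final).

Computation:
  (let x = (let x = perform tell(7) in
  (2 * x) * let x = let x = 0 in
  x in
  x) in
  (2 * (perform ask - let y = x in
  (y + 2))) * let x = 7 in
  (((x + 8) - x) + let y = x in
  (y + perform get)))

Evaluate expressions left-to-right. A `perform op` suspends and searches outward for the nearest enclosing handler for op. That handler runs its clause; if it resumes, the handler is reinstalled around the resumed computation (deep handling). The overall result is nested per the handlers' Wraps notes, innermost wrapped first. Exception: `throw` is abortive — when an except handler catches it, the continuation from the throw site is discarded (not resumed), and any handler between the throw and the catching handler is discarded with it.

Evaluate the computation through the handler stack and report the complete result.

Answer: ((144, (7)), 3)

Step-by-step:
tell(7) @ H1 ⇒ log+=7
ask @ H2 ⇒ 6
get @ H3 ⇒ 3
H0 returns 144
H1 returns (144, (7))
H2 returns (144, (7))
H3 returns ((144, (7)), 3)
= ((144, (7)), 3)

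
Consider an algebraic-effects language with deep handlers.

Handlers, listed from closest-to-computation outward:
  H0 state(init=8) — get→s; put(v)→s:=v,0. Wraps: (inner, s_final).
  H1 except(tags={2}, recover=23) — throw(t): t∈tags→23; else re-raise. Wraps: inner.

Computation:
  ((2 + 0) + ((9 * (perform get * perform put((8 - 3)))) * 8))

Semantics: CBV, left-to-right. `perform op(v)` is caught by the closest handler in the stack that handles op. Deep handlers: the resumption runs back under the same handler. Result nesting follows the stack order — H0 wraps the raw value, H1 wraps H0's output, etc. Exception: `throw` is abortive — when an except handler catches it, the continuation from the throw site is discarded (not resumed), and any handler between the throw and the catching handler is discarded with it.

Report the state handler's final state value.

Evaluation trace:
get @ H0 ⇒ 8
put(5) @ H0 ⇒ s:=5
H0 returns (2, 5)
H1 returns (2, 5)
= (2, 5)

Answer: 5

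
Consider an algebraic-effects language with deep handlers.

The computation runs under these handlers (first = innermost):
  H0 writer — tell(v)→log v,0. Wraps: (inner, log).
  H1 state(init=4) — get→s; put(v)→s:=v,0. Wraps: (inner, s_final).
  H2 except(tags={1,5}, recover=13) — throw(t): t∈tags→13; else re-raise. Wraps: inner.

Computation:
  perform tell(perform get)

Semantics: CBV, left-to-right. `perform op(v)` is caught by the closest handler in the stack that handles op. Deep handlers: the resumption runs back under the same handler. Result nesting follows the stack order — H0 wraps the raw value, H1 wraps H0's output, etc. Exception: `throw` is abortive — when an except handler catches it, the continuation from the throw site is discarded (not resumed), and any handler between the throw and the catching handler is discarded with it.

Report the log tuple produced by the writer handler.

Answer: (4)

Step-by-step:
get @ H1 ⇒ 4
tell(4) @ H0 ⇒ log+=4
H0 returns (0, (4))
H1 returns ((0, (4)), 4)
H2 returns ((0, (4)), 4)
= ((0, (4)), 4)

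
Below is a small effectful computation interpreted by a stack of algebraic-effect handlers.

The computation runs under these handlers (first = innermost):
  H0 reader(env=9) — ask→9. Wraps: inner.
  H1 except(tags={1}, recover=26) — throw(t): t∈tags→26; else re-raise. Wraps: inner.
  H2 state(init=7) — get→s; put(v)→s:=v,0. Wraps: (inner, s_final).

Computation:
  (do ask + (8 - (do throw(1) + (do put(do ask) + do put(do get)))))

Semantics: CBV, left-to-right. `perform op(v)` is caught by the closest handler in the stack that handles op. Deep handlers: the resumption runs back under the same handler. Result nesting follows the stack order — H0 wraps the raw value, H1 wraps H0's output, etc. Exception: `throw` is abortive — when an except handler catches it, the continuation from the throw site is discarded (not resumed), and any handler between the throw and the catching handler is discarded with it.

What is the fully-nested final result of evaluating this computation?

Answer: (26, 7)

Step-by-step:
ask @ H0 ⇒ 9
throw(1) @ H1 caught ⇒ 26
H2 returns (26, 7)
= (26, 7)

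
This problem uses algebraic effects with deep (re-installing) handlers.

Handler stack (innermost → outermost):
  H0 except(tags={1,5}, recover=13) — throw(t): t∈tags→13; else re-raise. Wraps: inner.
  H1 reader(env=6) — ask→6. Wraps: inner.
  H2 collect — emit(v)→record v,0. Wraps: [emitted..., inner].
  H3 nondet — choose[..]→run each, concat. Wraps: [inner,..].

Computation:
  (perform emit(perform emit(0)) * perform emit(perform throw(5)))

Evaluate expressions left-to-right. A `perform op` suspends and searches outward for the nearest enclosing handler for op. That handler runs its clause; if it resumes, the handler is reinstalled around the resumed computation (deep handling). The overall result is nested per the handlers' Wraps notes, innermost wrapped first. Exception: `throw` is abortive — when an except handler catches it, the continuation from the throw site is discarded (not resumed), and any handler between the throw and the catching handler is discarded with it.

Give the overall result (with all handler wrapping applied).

Answer: [[0, 0, 13]]

Working:
emit(0) @ H2 ⇒ out+=0
emit(0) @ H2 ⇒ out+=0
throw(5) @ H0 caught ⇒ 13
H1 returns 13
H2 returns [0, 0, 13]
H3 returns [[0, 0, 13]]
= [[0, 0, 13]]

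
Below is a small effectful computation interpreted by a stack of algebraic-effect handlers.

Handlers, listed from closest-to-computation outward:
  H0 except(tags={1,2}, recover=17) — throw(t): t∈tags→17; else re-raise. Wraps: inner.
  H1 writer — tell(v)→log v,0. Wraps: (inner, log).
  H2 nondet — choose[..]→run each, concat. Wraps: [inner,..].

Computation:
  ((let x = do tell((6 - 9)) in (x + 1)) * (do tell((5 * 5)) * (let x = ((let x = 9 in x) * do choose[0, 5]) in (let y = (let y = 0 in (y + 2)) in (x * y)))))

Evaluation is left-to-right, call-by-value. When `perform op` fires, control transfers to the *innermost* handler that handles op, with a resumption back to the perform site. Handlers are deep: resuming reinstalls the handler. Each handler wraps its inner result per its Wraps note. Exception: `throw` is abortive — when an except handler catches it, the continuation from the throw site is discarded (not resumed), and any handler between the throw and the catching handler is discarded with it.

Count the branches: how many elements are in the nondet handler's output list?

Answer: 2

Evaluation trace:
tell(-3) @ H1 ⇒ log+=-3
tell(25) @ H1 ⇒ log+=25
choose[0, 5] @ H2
  branch[0] choose=0:
    H0 returns 0
    H1 returns (0, (-3, 25))
    H2 returns [(0, (-3, 25))]
  branch[1] choose=5:
    H0 returns 0
    H1 returns (0, (-3, 25))
    H2 returns [(0, (-3, 25))]
= [(0, (-3, 25)), (0, (-3, 25))]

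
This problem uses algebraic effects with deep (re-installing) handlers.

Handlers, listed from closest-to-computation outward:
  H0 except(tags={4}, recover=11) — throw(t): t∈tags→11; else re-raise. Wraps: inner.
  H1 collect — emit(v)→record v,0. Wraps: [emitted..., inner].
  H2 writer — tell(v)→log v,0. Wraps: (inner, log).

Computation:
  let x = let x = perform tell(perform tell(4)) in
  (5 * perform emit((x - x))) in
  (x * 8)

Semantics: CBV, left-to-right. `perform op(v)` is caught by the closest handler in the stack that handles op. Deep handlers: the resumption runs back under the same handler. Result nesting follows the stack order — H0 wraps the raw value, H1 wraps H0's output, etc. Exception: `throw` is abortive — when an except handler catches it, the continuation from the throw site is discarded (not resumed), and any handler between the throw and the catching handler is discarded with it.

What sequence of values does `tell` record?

Working:
tell(4) @ H2 ⇒ log+=4
tell(0) @ H2 ⇒ log+=0
emit(0) @ H1 ⇒ out+=0
H0 returns 0
H1 returns [0, 0]
H2 returns ([0, 0], (4, 0))
= ([0, 0], (4, 0))

Answer: (4, 0)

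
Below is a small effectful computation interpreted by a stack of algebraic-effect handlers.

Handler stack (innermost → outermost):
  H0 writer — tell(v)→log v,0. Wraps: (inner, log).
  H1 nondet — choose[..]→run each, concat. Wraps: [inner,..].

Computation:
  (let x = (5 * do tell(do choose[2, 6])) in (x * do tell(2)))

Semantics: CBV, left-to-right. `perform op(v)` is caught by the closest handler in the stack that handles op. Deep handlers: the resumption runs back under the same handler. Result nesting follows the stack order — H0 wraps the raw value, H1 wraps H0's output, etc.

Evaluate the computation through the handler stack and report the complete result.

Answer: [(0, (2, 2)), (0, (6, 2))]

Working:
choose[2, 6] @ H1
  branch[0] choose=2:
    tell(2) @ H0 ⇒ log+=2
    tell(2) @ H0 ⇒ log+=2
    H0 returns (0, (2, 2))
    H1 returns [(0, (2, 2))]
  branch[1] choose=6:
    tell(6) @ H0 ⇒ log+=6
    tell(2) @ H0 ⇒ log+=2
    H0 returns (0, (6, 2))
    H1 returns [(0, (6, 2))]
= [(0, (2, 2)), (0, (6, 2))]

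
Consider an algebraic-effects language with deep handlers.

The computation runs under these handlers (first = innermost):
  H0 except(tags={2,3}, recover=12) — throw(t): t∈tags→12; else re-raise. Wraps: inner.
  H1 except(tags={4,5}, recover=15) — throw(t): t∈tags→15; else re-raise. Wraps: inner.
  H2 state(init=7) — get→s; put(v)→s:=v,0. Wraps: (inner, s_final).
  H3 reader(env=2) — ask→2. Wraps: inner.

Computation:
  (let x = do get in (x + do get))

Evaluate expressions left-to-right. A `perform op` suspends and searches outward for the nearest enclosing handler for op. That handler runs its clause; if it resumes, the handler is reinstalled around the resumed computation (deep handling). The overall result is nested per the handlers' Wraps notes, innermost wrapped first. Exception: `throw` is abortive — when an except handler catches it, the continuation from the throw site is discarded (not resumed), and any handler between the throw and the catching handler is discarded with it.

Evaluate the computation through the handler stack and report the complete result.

Answer: (14, 7)

Working:
get @ H2 ⇒ 7
get @ H2 ⇒ 7
H0 returns 14
H1 returns 14
H2 returns (14, 7)
H3 returns (14, 7)
= (14, 7)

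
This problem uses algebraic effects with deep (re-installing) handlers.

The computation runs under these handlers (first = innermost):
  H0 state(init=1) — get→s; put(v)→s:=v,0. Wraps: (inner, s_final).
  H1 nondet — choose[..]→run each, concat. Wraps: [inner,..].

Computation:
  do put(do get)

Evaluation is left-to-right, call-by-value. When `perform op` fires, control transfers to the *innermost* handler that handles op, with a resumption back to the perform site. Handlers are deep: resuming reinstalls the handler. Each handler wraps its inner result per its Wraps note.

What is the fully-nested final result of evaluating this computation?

Answer: [(0, 1)]

Working:
get @ H0 ⇒ 1
put(1) @ H0 ⇒ s:=1
H0 returns (0, 1)
H1 returns [(0, 1)]
= [(0, 1)]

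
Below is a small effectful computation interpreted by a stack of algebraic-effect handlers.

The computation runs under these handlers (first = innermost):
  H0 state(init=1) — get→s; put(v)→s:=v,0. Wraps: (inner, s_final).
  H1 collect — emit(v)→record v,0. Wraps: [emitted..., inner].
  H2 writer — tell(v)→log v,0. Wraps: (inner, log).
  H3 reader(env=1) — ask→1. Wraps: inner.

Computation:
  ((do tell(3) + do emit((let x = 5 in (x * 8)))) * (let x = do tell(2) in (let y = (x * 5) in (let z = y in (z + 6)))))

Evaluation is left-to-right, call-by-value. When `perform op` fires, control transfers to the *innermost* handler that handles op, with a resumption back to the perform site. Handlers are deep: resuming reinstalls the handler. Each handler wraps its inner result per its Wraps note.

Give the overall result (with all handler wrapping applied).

Step-by-step:
tell(3) @ H2 ⇒ log+=3
emit(40) @ H1 ⇒ out+=40
tell(2) @ H2 ⇒ log+=2
H0 returns (0, 1)
H1 returns [40, (0, 1)]
H2 returns ([40, (0, 1)], (3, 2))
H3 returns ([40, (0, 1)], (3, 2))
= ([40, (0, 1)], (3, 2))

Answer: ([40, (0, 1)], (3, 2))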